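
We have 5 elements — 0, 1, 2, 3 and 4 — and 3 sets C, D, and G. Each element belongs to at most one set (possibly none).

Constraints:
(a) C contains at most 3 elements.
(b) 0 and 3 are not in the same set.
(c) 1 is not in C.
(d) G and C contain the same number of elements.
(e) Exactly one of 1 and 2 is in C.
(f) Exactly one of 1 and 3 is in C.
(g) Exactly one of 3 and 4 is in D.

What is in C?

From (c): 1 ∉ C.
(e) (exactly one): 2 ∈ C.
(f) (exactly one): 3 ∈ C.
(g) (exactly one): 4 ∈ D.
(b): 0 ∉ C.

C = {2, 3}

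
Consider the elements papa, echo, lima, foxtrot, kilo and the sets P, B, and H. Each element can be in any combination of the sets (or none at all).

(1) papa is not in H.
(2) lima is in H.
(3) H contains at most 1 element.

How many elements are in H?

From (1): papa ∉ H.
From (2): lima ∈ H.
(3): H already has 1, so the rest are out.

1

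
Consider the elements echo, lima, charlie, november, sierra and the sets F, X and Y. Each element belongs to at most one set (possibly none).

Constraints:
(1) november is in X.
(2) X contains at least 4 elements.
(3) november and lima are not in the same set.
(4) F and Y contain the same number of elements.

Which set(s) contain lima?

lima: none

From (1): november ∈ X.
(3): lima ∉ X.
(2): only 4 candidates remain for X, so all are in.
Suppose lima ∈ F: no assignment then satisfies all the clues, so lima ∉ F.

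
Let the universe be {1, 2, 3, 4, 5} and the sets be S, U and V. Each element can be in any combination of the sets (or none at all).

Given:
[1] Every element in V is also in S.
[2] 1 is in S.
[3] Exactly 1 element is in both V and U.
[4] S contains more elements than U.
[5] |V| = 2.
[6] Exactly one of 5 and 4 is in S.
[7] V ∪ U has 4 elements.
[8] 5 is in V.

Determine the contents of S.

S = {1, 2, 3, 5}

From (2): 1 ∈ S.
From (8): 5 ∈ V.
(1) with 5 ∈ V: 5 ∈ S.
(6) (exactly one): 4 ∉ S.
(1) contrapositive: 4 ∉ V.
Suppose 2 ∉ S: no assignment then satisfies all the clues, so 2 ∈ S.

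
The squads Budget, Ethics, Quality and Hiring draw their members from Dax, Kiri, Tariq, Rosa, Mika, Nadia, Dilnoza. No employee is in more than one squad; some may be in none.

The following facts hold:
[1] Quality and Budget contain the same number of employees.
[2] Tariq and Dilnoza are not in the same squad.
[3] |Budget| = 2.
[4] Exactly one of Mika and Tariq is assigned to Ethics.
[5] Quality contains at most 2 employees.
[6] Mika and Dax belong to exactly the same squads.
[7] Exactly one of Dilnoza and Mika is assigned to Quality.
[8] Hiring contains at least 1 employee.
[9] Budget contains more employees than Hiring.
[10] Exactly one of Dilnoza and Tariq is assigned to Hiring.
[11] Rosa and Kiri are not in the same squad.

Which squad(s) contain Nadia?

Nadia: Budget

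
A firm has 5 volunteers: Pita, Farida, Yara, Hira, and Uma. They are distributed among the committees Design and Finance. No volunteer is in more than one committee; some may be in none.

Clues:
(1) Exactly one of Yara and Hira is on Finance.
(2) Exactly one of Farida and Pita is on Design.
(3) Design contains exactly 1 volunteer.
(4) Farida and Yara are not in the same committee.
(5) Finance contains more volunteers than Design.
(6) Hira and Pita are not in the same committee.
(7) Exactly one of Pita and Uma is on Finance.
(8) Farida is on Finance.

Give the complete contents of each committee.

Design = {Pita}; Finance = {Farida, Hira, Uma}

From (8): Farida ∈ Finance.
(2) (exactly one): Pita ∈ Design.
(3): Design already has 1, so the rest are out.
(4): Yara ∉ Finance.
(7) (exactly one): Uma ∈ Finance.
(1) (exactly one): Hira ∈ Finance.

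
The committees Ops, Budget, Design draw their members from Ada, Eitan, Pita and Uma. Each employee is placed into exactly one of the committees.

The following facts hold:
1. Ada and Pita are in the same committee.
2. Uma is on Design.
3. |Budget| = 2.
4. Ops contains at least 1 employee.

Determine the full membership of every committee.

Ops = {Eitan}; Budget = {Ada, Pita}; Design = {Uma}

From (2): Uma ∈ Design.
Suppose Ada ∈ Ops: no assignment then satisfies all the clues, so Ada ∉ Ops.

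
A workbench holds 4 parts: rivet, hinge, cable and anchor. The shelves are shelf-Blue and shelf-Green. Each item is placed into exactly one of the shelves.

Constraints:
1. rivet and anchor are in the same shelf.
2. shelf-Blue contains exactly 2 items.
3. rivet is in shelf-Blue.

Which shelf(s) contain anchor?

anchor: shelf-Blue

From (3): rivet ∈ shelf-Blue.
(1): anchor matches rivet: anchor ∈ shelf-Blue.
(2): shelf-Blue already has 2, so the rest are out.
Only one shelf left: hinge ∈ shelf-Green.
Only one shelf left: cable ∈ shelf-Green.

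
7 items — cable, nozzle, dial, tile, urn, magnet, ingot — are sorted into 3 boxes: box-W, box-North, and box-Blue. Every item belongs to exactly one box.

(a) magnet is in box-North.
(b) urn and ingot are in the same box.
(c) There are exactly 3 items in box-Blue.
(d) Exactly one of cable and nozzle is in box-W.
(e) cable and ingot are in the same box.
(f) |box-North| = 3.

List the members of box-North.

box-North = {dial, magnet, tile}

From (a): magnet ∈ box-North.
Suppose cable ∈ box-North: no assignment then satisfies all the clues, so cable ∉ box-North.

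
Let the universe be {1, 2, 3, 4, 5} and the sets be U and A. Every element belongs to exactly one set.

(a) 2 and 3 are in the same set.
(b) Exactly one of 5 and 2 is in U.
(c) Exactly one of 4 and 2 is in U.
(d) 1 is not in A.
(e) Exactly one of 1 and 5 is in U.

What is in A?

A = {4, 5}

From (d): 1 ∉ A.
Only one set left: 1 ∈ U.
(e) (exactly one): 5 ∉ U.
Only one set left: 5 ∈ A.
(b) (exactly one): 2 ∈ U.
(c) (exactly one): 4 ∉ U.
Only one set left: 4 ∈ A.
(a): 3 matches 2: 3 ∈ U.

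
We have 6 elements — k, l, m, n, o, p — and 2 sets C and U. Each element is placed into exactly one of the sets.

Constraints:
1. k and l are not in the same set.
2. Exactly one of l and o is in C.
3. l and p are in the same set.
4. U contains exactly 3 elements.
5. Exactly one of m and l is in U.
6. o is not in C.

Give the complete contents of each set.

C = {l, n, p}; U = {k, m, o}

From (6): o ∉ C.
(2) (exactly one): l ∈ C.
(3): p matches l: p ∈ C.
(5) (exactly one): m ∈ U.
Only one set left: o ∈ U.
(1): k ∉ C.
Only one set left: k ∈ U.
(4): U already has 3, so the rest are out.
Only one set left: n ∈ C.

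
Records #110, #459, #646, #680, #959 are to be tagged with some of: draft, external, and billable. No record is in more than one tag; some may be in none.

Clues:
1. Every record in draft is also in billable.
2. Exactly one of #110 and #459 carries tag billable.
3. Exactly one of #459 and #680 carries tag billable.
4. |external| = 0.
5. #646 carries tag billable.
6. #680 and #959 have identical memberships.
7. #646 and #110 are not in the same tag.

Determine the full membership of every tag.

draft = {}; external = {}; billable = {#459, #646}

From (5): #646 ∈ billable.
(4): external already has 0, so the rest are out.
(7): #110 ∉ billable.
(1) contrapositive: #110 ∉ draft.
(2) (exactly one): #459 ∈ billable.
(3) (exactly one): #680 ∉ billable.
(6): #959 matches #680: #959 ∉ billable.
(1) contrapositive: #680 ∉ draft.
(1) contrapositive: #959 ∉ draft.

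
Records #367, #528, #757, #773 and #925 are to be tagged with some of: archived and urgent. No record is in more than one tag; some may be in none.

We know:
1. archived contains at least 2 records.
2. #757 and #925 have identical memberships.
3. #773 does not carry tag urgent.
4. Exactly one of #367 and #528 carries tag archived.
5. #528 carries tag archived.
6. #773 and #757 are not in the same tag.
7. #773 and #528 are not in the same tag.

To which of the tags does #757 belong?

#757: archived

From (3): #773 ∉ urgent.
From (5): #528 ∈ archived.
(4) (exactly one): #367 ∉ archived.
(7): #773 ∉ archived.
Suppose #757 ∉ archived: no assignment then satisfies all the clues, so #757 ∈ archived.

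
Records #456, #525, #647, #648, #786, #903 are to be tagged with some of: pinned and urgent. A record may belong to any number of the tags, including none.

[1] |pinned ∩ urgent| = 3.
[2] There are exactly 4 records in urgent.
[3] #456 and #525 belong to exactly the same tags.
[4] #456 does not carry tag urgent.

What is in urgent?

urgent = {#647, #648, #786, #903}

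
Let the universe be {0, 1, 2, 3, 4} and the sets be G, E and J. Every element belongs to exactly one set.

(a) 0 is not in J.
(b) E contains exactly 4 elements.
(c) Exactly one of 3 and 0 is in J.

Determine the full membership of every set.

From (a): 0 ∉ J.
(c) (exactly one): 3 ∈ J.
(b): only 4 candidates remain for E, so all are in.

G = {}; E = {0, 1, 2, 4}; J = {3}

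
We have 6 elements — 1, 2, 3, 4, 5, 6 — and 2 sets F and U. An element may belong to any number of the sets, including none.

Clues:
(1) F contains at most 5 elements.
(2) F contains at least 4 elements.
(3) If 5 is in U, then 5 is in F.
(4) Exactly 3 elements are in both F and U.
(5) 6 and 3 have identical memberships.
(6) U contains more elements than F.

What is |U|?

5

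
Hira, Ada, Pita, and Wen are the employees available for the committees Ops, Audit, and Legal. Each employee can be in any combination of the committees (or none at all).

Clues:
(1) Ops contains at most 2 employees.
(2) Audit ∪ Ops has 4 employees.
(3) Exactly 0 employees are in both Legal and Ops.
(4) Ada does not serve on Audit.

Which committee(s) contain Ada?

Ada: Ops

From (4): Ada ∉ Audit.
Suppose Ada ∉ Ops: no assignment then satisfies all the clues, so Ada ∈ Ops.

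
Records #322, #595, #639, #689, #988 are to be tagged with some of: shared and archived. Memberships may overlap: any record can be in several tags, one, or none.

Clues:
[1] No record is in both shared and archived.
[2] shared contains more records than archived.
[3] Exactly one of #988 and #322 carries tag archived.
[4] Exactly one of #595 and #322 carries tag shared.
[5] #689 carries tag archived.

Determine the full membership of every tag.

shared = {#595, #639, #988}; archived = {#322, #689}

From (5): #689 ∈ archived.
(1) (disjoint): #689 ∉ shared.
Suppose #322 ∈ shared: no assignment then satisfies all the clues, so #322 ∉ shared.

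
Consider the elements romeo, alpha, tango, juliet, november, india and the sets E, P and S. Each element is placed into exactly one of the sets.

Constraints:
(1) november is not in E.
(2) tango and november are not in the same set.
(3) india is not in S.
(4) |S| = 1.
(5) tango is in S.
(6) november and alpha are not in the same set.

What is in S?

S = {tango}

From (1): november ∉ E.
From (3): india ∉ S.
From (5): tango ∈ S.
(2): november ∉ S.
(4): S already has 1, so the rest are out.
Only one set left: november ∈ P.
(6): alpha ∉ P.
Only one set left: alpha ∈ E.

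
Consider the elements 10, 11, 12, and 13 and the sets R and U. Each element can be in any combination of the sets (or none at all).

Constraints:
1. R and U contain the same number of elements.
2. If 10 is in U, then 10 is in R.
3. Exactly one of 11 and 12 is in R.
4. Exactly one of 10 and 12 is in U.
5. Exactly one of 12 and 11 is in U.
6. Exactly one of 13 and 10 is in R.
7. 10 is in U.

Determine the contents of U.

From (7): 10 ∈ U.
(2): 10 ∈ R.
(4) (exactly one): 12 ∉ U.
(5) (exactly one): 11 ∈ U.
(6) (exactly one): 13 ∉ R.
Suppose 13 ∈ U: no assignment then satisfies all the clues, so 13 ∉ U.

U = {10, 11}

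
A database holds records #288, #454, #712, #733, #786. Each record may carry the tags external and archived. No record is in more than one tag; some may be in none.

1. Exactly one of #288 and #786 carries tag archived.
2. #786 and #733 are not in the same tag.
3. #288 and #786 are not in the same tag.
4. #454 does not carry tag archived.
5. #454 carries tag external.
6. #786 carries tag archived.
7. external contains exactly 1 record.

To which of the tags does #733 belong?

#733: none

From (4): #454 ∉ archived.
From (5): #454 ∈ external.
From (6): #786 ∈ archived.
(1) (exactly one): #288 ∉ archived.
(2): #733 ∉ archived.
(7): external already has 1, so the rest are out.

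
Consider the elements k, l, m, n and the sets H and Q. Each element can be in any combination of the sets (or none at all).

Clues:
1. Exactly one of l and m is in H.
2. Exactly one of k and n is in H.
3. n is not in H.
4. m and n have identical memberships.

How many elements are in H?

From (3): n ∉ H.
(2) (exactly one): k ∈ H.
(4): m matches n: m ∉ H.
(1) (exactly one): l ∈ H.

2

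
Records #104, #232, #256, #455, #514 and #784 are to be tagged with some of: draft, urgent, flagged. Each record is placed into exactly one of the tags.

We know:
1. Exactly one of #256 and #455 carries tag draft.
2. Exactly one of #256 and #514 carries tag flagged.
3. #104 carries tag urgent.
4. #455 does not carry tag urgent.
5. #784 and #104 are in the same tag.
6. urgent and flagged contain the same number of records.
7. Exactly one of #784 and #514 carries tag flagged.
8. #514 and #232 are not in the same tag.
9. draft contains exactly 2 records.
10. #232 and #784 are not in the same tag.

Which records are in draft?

draft = {#232, #256}

From (3): #104 ∈ urgent.
From (4): #455 ∉ urgent.
(5): #784 matches #104: #784 ∉ draft.
(5): #784 matches #104: #784 ∈ urgent.
(7) (exactly one): #514 ∈ flagged.
(8): #232 ∉ flagged.
(10): #232 ∉ urgent.
Only one tag left: #232 ∈ draft.
(2) (exactly one): #256 ∉ flagged.
Suppose #256 ∉ draft: no assignment then satisfies all the clues, so #256 ∈ draft.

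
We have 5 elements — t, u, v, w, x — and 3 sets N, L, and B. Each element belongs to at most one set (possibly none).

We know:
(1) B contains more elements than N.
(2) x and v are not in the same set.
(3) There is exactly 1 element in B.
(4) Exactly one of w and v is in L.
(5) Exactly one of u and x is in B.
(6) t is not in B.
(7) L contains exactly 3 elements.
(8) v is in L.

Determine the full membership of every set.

N = {}; L = {t, u, v}; B = {x}

From (6): t ∉ B.
From (8): v ∈ L.
(2): x ∉ L.
(4) (exactly one): w ∉ L.
(7): only 3 candidates remain for L, so all are in.
(5) (exactly one): x ∈ B.
(3): B already has 1, so the rest are out.
Suppose w ∈ N: no assignment then satisfies all the clues, so w ∉ N.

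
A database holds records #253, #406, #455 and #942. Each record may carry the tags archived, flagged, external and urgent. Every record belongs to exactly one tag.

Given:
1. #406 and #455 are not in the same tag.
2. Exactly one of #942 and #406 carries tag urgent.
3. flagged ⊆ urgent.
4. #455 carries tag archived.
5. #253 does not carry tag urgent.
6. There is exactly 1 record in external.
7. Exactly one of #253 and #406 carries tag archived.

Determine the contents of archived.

archived = {#253, #455}

From (4): #455 ∈ archived.
From (5): #253 ∉ urgent.
(1): #406 ∉ archived.
(3) contrapositive: #253 ∉ flagged.
(7) (exactly one): #253 ∈ archived.
Suppose #942 ∈ archived: no assignment then satisfies all the clues, so #942 ∉ archived.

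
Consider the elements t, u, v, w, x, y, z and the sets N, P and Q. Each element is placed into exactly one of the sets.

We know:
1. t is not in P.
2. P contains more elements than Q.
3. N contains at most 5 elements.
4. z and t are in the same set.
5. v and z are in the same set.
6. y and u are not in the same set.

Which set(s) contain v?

v: N

From (1): t ∉ P.
(4): z matches t: z ∉ P.
(5): v matches z: v ∉ P.
Suppose v ∉ N: no assignment then satisfies all the clues, so v ∈ N.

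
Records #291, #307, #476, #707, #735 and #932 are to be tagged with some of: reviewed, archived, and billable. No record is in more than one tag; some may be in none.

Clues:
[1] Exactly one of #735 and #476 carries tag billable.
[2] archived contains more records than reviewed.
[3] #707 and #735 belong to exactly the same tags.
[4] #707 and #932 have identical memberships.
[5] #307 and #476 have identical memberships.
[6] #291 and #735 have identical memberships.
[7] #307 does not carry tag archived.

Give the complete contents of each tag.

reviewed = {}; archived = {#291, #707, #735, #932}; billable = {#307, #476}

From (7): #307 ∉ archived.
(5): #476 matches #307: #476 ∉ archived.
Suppose #291 ∈ reviewed: no assignment then satisfies all the clues, so #291 ∉ reviewed.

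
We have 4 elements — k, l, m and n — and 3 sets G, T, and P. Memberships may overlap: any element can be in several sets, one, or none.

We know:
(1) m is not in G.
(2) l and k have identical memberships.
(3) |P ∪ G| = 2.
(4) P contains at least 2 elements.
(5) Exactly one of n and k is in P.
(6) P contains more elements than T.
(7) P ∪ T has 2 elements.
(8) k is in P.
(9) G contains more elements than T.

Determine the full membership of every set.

G = {k, l}; T = {}; P = {k, l}

From (1): m ∉ G.
From (8): k ∈ P.
(2): l matches k: l ∈ P.
(5) (exactly one): n ∉ P.
Suppose k ∉ G: no assignment then satisfies all the clues, so k ∈ G.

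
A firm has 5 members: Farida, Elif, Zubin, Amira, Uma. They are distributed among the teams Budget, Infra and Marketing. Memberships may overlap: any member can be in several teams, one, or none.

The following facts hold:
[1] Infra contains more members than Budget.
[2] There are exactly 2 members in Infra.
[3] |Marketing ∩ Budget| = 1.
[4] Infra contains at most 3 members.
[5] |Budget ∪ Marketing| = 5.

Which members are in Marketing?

Marketing = {Amira, Elif, Farida, Uma, Zubin}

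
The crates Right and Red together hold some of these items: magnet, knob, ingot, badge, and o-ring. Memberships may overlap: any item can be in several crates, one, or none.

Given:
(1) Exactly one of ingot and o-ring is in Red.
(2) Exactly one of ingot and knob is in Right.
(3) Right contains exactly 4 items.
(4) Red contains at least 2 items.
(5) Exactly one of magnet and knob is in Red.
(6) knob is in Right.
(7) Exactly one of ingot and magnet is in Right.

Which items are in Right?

From (6): knob ∈ Right.
(2) (exactly one): ingot ∉ Right.
(3): only 4 candidates remain for Right, so all are in.

Right = {badge, knob, magnet, o-ring}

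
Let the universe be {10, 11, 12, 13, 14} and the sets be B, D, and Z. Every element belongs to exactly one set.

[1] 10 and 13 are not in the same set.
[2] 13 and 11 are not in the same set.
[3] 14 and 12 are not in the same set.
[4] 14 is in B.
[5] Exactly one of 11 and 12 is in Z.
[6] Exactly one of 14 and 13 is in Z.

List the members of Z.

Z = {12, 13}

From (4): 14 ∈ B.
(3): 12 ∉ B.
(6) (exactly one): 13 ∈ Z.
(1): 10 ∉ Z.
(2): 11 ∉ Z.
(5) (exactly one): 12 ∈ Z.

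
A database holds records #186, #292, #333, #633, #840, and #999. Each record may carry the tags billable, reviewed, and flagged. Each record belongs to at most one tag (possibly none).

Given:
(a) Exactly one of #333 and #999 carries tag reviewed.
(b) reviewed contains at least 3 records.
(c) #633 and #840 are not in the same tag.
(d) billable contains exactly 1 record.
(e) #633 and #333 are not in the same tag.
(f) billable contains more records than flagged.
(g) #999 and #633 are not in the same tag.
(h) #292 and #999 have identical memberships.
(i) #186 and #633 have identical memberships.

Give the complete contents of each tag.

billable = {#333}; reviewed = {#292, #840, #999}; flagged = {}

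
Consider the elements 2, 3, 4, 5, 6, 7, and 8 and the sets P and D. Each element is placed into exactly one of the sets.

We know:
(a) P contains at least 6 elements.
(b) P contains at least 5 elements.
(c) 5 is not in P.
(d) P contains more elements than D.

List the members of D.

From (c): 5 ∉ P.
(a): only 6 candidates remain for P, so all are in.
Only one set left: 5 ∈ D.

D = {5}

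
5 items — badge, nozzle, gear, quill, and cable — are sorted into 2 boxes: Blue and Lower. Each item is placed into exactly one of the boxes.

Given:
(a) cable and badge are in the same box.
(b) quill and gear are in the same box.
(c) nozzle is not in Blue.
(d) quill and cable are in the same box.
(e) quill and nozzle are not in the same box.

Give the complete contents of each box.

Blue = {badge, cable, gear, quill}; Lower = {nozzle}

From (c): nozzle ∉ Blue.
Only one box left: nozzle ∈ Lower.
(e): quill ∉ Lower.
Only one box left: quill ∈ Blue.
(b): gear matches quill: gear ∈ Blue.
(d): cable matches quill: cable ∈ Blue.
(a): badge matches cable: badge ∈ Blue.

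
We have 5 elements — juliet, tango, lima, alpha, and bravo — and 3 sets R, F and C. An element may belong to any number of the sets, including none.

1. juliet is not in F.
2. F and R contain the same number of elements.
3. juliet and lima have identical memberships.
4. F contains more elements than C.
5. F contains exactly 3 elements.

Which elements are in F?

From (1): juliet ∉ F.
(3): lima matches juliet: lima ∉ F.
(5): only 3 candidates remain for F, so all are in.

F = {alpha, bravo, tango}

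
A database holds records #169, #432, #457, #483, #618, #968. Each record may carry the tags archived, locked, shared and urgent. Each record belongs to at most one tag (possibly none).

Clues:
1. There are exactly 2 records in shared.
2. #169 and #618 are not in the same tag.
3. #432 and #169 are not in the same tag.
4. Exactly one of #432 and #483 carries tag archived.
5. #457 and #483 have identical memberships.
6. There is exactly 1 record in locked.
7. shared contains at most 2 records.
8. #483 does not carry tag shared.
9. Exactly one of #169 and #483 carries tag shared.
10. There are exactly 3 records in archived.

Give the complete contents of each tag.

archived = {#457, #483, #618}; locked = {#432}; shared = {#169, #968}; urgent = {}

From (8): #483 ∉ shared.
(5): #457 matches #483: #457 ∉ shared.
(9) (exactly one): #169 ∈ shared.
(2): #618 ∉ shared.
(3): #432 ∉ shared.
(1): only 2 candidates remain for shared, so all are in.
Suppose #432 ∈ archived: no assignment then satisfies all the clues, so #432 ∉ archived.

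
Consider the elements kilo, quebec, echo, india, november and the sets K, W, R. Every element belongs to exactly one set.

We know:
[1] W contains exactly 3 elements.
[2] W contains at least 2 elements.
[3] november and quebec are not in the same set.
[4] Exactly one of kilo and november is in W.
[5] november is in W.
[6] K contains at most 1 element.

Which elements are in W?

W = {echo, india, november}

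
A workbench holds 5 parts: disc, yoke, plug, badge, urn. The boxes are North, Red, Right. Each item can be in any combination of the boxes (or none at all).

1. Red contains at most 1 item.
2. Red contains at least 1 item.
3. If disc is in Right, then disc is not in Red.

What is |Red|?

1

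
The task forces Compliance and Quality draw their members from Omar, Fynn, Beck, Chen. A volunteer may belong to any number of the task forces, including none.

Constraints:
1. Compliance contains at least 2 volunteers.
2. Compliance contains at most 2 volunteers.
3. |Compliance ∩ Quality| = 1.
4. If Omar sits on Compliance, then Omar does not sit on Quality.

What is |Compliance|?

2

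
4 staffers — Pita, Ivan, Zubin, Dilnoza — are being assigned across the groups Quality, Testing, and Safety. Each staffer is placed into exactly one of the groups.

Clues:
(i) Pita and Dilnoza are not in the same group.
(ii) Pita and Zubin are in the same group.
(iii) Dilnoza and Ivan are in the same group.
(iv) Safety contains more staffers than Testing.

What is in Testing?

Testing = {}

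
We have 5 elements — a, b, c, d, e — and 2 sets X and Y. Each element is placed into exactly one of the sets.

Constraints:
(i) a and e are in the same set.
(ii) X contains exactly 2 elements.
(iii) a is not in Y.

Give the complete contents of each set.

X = {a, e}; Y = {b, c, d}

From (iii): a ∉ Y.
(i): e matches a: e ∉ Y.
Only one set left: a ∈ X.
Only one set left: e ∈ X.
(ii): X already has 2, so the rest are out.
Only one set left: b ∈ Y.
Only one set left: c ∈ Y.
Only one set left: d ∈ Y.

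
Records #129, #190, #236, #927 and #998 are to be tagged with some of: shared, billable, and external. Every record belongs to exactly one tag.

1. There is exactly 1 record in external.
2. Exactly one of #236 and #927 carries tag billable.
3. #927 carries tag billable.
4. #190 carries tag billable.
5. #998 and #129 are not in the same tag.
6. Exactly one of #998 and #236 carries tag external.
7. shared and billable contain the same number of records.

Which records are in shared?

From (3): #927 ∈ billable.
From (4): #190 ∈ billable.
(2) (exactly one): #236 ∉ billable.
Suppose #129 ∉ shared: no assignment then satisfies all the clues, so #129 ∈ shared.

shared = {#129, #236}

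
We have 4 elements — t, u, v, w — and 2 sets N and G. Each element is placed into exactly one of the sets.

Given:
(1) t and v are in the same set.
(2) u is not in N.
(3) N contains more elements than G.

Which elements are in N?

N = {t, v, w}

From (2): u ∉ N.
Only one set left: u ∈ G.
Suppose t ∉ N: no assignment then satisfies all the clues, so t ∈ N.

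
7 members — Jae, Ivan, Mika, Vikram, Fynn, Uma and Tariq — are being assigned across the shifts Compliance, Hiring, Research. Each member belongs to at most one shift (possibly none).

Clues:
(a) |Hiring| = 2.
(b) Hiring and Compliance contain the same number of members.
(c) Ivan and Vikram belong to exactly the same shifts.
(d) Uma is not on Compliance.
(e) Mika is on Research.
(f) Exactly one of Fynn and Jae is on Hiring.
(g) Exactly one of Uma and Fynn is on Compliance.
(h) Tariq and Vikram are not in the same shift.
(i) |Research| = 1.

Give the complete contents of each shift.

From (d): Uma ∉ Compliance.
From (e): Mika ∈ Research.
(g) (exactly one): Fynn ∈ Compliance.
(i): Research already has 1, so the rest are out.
(f) (exactly one): Jae ∈ Hiring.
Suppose Ivan ∈ Compliance: no assignment then satisfies all the clues, so Ivan ∉ Compliance.

Compliance = {Fynn, Tariq}; Hiring = {Jae, Uma}; Research = {Mika}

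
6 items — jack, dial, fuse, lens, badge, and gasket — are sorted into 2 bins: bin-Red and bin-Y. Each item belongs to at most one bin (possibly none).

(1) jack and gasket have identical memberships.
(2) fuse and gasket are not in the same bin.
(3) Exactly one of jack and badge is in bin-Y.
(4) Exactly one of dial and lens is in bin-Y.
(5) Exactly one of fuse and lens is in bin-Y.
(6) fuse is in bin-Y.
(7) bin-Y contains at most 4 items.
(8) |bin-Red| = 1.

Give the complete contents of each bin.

bin-Red = {lens}; bin-Y = {badge, dial, fuse}

From (6): fuse ∈ bin-Y.
(2): gasket ∉ bin-Y.
(5) (exactly one): lens ∉ bin-Y.
(1): jack matches gasket: jack ∉ bin-Y.
(3) (exactly one): badge ∈ bin-Y.
(4) (exactly one): dial ∈ bin-Y.
Suppose jack ∈ bin-Red: no assignment then satisfies all the clues, so jack ∉ bin-Red.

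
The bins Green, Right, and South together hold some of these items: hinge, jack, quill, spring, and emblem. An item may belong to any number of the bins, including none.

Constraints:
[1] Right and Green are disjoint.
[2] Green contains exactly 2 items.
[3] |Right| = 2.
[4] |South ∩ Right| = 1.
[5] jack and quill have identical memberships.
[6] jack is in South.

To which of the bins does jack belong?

jack: Green, South

From (6): jack ∈ South.
(5): quill matches jack: quill ∈ South.
Suppose jack ∉ Green: no assignment then satisfies all the clues, so jack ∈ Green.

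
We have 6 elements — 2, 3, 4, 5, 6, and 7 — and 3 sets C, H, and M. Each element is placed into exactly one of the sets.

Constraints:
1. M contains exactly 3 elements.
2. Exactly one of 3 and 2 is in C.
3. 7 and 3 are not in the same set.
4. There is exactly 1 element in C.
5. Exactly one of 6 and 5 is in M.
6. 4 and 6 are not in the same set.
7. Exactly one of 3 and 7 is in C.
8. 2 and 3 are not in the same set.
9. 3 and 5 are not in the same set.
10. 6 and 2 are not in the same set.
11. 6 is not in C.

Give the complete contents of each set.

From (11): 6 ∉ C.
Suppose 2 ∈ C: no assignment then satisfies all the clues, so 2 ∉ C.

C = {3}; H = {6, 7}; M = {2, 4, 5}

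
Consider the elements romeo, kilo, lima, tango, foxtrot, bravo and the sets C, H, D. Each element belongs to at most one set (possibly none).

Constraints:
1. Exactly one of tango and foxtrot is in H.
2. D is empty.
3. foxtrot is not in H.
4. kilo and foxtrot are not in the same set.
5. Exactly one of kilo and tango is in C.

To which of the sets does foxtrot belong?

From (3): foxtrot ∉ H.
(1) (exactly one): tango ∈ H.
(2): D already has 0, so the rest are out.
(5) (exactly one): kilo ∈ C.
(4): foxtrot ∉ C.

foxtrot: none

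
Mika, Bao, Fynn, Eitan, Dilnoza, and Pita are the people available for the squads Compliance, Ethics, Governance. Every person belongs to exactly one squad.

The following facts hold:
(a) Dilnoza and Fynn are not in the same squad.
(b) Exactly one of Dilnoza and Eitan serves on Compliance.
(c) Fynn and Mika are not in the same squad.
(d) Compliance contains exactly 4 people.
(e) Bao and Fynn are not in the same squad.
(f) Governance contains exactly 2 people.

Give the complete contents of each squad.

Compliance = {Bao, Dilnoza, Mika, Pita}; Ethics = {}; Governance = {Eitan, Fynn}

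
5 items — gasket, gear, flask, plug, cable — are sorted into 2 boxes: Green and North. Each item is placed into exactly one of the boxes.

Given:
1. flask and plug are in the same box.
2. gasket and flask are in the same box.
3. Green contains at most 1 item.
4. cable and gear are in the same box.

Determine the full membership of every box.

Green = {}; North = {cable, flask, gasket, gear, plug}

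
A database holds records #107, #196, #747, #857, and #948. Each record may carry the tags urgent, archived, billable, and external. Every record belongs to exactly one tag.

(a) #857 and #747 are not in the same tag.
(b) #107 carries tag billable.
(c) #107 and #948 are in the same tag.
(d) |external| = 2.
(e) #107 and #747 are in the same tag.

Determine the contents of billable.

billable = {#107, #747, #948}

From (b): #107 ∈ billable.
(c): #948 matches #107: #948 ∉ urgent.
(c): #948 matches #107: #948 ∉ archived.
(c): #948 matches #107: #948 ∈ billable.
(e): #747 matches #107: #747 ∉ urgent.
(e): #747 matches #107: #747 ∉ archived.
(e): #747 matches #107: #747 ∈ billable.
(a): #857 ∉ billable.
(d): only 2 candidates remain for external, so all are in.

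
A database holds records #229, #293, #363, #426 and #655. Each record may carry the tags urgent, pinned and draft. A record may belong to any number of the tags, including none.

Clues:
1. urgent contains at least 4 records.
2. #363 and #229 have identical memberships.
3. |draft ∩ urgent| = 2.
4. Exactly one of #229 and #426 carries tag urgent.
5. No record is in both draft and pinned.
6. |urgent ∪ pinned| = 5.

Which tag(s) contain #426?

#426: pinned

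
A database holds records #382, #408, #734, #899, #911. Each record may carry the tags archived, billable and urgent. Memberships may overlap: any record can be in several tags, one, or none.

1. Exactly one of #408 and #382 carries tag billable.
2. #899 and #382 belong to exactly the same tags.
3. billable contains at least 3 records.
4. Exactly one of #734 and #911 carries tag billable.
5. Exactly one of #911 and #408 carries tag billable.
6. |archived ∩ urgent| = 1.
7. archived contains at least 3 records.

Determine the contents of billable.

billable = {#382, #899, #911}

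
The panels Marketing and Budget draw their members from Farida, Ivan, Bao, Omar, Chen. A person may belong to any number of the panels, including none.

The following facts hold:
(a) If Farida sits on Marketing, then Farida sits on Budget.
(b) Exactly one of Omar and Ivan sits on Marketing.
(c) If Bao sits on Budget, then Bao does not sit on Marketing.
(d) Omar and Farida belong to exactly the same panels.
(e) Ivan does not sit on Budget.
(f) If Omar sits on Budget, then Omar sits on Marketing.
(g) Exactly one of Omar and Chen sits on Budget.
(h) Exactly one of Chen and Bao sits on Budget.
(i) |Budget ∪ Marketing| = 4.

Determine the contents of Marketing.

Marketing = {Chen, Farida, Omar}

From (e): Ivan ∉ Budget.
Suppose Farida ∉ Marketing: no assignment then satisfies all the clues, so Farida ∈ Marketing.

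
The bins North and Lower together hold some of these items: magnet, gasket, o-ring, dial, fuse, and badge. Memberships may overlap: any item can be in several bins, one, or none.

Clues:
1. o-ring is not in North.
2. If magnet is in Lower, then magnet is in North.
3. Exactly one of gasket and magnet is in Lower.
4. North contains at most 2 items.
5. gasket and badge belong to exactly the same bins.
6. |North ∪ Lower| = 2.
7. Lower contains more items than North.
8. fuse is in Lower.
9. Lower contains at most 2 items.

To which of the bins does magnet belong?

magnet: Lower, North

From (1): o-ring ∉ North.
From (8): fuse ∈ Lower.
Suppose magnet ∉ North: no assignment then satisfies all the clues, so magnet ∈ North.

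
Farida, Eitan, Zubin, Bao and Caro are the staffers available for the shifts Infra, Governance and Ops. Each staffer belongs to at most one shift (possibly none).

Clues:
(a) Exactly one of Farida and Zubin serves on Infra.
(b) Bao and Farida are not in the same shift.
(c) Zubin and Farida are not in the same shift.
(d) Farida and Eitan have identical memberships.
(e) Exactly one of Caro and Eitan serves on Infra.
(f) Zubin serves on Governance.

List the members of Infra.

Infra = {Eitan, Farida}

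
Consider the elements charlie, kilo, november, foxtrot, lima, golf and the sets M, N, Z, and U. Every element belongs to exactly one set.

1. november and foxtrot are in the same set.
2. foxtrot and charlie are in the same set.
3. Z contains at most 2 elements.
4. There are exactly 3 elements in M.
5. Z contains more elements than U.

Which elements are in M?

M = {charlie, foxtrot, november}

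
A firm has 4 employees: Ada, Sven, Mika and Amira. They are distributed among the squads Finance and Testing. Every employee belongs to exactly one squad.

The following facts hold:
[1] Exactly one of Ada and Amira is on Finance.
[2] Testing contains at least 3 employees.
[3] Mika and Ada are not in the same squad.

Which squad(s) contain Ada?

Ada: Finance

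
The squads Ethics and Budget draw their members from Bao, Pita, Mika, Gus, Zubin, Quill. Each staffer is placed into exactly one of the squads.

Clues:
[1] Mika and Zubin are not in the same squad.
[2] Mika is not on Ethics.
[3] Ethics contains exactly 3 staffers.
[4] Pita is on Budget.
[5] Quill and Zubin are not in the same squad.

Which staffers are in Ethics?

Ethics = {Bao, Gus, Zubin}

From (2): Mika ∉ Ethics.
From (4): Pita ∈ Budget.
Only one squad left: Mika ∈ Budget.
(1): Zubin ∉ Budget.
Only one squad left: Zubin ∈ Ethics.
(5): Quill ∉ Ethics.
Only one squad left: Quill ∈ Budget.
(3): only 3 candidates remain for Ethics, so all are in.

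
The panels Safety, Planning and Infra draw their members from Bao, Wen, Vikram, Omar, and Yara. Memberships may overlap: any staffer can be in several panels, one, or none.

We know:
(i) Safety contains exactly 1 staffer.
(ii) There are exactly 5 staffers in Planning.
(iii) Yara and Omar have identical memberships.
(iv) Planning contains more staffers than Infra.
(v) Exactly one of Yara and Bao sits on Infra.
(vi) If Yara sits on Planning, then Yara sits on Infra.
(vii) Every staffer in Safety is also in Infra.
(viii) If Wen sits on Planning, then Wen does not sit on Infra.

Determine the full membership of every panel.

Safety = {Vikram}; Planning = {Bao, Omar, Vikram, Wen, Yara}; Infra = {Omar, Vikram, Yara}

(ii): only 5 candidates remain for Planning, so all are in.
(vi): Yara ∈ Infra.
(viii): Wen ∉ Infra.
(iii): Omar matches Yara: Omar ∈ Infra.
(v) (exactly one): Bao ∉ Infra.
(vii) contrapositive: Bao ∉ Safety.
(vii) contrapositive: Wen ∉ Safety.
Suppose Vikram ∉ Safety: no assignment then satisfies all the clues, so Vikram ∈ Safety.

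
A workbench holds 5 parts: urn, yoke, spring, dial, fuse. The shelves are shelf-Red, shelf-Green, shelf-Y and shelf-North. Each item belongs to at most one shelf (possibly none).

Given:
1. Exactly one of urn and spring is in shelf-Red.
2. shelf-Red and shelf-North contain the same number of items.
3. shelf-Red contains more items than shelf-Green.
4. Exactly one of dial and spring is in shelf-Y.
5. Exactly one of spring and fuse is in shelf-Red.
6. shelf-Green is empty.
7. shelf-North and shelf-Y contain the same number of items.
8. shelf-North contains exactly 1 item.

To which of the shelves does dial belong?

(6): shelf-Green already has 0, so the rest are out.
Suppose dial ∈ shelf-Red: no assignment then satisfies all the clues, so dial ∉ shelf-Red.

dial: shelf-Y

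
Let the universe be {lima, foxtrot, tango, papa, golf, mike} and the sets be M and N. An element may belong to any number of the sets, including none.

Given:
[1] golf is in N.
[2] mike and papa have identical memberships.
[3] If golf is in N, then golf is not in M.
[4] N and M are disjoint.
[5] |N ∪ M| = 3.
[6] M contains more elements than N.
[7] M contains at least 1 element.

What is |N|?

1

From (1): golf ∈ N.
(3): golf ∉ M.
Suppose lima ∈ N: no assignment then satisfies all the clues, so lima ∉ N.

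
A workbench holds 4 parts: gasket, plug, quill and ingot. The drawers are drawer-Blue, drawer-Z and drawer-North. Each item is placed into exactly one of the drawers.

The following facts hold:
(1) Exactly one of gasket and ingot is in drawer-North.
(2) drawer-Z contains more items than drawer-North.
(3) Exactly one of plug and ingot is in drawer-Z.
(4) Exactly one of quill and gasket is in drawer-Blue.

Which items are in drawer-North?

drawer-North = {ingot}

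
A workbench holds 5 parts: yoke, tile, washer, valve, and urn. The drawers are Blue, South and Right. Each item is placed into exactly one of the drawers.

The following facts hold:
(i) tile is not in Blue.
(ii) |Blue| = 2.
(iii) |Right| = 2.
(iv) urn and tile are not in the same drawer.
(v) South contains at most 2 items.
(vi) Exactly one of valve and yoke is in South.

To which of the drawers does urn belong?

urn: Blue

From (i): tile ∉ Blue.
Suppose urn ∉ Blue: no assignment then satisfies all the clues, so urn ∈ Blue.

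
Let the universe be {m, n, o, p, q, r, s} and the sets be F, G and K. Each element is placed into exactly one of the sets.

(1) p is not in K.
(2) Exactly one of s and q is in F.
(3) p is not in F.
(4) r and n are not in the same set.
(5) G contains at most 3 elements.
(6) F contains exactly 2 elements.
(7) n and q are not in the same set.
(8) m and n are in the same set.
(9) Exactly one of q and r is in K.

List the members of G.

From (1): p ∉ K.
From (3): p ∉ F.
Only one set left: p ∈ G.
Suppose m ∉ G: no assignment then satisfies all the clues, so m ∈ G.

G = {m, n, p}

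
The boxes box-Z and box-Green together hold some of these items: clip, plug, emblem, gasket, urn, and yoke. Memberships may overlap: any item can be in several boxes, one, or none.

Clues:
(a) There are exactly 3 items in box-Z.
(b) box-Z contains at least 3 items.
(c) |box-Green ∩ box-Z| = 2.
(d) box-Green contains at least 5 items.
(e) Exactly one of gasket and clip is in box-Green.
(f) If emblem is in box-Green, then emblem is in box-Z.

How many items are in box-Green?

5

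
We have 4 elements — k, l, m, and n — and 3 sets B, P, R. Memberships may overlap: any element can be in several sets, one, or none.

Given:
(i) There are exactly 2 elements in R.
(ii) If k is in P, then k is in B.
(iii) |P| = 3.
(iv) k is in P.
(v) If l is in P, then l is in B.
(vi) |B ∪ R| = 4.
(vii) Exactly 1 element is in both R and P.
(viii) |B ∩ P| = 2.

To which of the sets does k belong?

From (iv): k ∈ P.
(ii): k ∈ B.
Suppose k ∈ R: no assignment then satisfies all the clues, so k ∉ R.

k: B, P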